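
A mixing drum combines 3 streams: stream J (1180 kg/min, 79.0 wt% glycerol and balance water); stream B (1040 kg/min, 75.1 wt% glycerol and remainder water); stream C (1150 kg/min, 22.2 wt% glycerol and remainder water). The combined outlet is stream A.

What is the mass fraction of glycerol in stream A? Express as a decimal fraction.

0.5841

Total flow out = 1180 + 1040 + 1150 = 3370 kg/min.
glycerol in = 1180×0.790 + 1040×0.751 + 1150×0.222 = 1968.5 kg/min.
glycerol mass fraction in A = 1968.5/3370 = 0.5841.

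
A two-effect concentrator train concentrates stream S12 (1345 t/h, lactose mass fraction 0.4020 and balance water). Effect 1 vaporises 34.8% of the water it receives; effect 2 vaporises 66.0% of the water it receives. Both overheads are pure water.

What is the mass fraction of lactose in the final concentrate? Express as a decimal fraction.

water in feed = 1345×0.598 = 804.31 t/h.
After stage 1: water left = (1−0.348)×804.31 = 524.41; stream total = 1065.1 t/h.
After stage 2: water left = (1−0.660)×524.41 = 178.3; final concentrate = 718.99 t/h.
lactose fraction = 540.69/718.99 = 0.7520.

0.7520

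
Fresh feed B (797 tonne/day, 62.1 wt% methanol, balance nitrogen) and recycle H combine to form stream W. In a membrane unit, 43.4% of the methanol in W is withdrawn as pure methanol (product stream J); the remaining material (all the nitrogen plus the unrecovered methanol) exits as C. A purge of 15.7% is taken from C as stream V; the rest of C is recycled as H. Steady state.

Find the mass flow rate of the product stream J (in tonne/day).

methanol in W: m_A = 797×0.621 + (1−0.157)·(1−0.434)·m_A, so m_A = 494.94/0.5229 = 946.59 tonne/day.
Product J = 0.434×946.59 = 410.82 tonne/day.

410.8 tonne/day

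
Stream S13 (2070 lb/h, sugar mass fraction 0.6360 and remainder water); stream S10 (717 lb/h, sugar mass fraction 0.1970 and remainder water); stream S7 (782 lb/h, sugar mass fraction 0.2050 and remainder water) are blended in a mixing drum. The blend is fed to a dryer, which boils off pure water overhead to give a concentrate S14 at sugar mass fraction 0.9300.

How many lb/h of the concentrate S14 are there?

sugar entering = 2070×0.636 + 717×0.197 + 782×0.205 = 1618.1 lb/h.
All sugar reports to S14, so S14 = 1618.1/0.930 = 1739.9 lb/h.

1740 lb/h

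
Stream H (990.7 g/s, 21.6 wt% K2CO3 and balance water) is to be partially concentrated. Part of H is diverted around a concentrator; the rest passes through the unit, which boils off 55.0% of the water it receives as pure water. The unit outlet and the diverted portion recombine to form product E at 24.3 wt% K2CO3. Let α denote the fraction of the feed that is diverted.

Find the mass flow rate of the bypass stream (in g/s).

All 990.7×0.216 = 213.99 g/s of K2CO3 reaches E, so E = 213.99/0.243 = 880.62 g/s and vapour = 110.08 g/s.
The evaporator receives (1−α)·990.7 of feed at 0.784 water and removes 0.550 of that water:
0.550×0.784×(1−α)×990.7 = 110.08
(1−α) = 110.08/427.19 = 0.2577;  α = 0.7423.
Bypass flow = 0.7423×990.7 = 735.42 g/s.

735.4 g/s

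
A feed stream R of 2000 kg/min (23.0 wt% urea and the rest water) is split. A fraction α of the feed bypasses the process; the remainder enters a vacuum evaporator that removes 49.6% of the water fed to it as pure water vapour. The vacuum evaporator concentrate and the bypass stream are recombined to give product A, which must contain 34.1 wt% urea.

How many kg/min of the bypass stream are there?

All 2000×0.230 = 460 kg/min of urea reaches A, so A = 460/0.341 = 1349 kg/min and vapour = 651.03 kg/min.
The evaporator receives (1−α)·2000 of feed at 0.770 water and removes 0.496 of that water:
0.496×0.770×(1−α)×2000 = 651.03
(1−α) = 651.03/763.84 = 0.8523;  α = 0.1477.
Bypass flow = 0.1477×2000 = 295.39 kg/min.

295.4 kg/min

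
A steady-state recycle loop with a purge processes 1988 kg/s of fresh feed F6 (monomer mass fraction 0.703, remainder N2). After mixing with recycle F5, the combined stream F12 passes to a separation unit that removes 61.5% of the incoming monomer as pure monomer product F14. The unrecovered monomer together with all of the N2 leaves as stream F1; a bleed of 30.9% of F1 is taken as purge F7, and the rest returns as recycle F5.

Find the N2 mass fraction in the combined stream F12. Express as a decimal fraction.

N2 enters only via F6 and leaves only via the purge: 1988×0.297 = 0.309×(N2 in F1), and the separation unit passes all N2, so N2 in F12 = N2 in F1 = 1910.8 kg/s.
monomer in F12: m_A = 1988×0.703 + (1−0.309)·(1−0.615)·m_A, so m_A = 1397.6/0.7340 = 1904.1 kg/s.
F12 = 1904.1 + 1910.8 = 3814.9 kg/s.
N2 fraction in F12 = 1910.8/3814.9 = 0.501.

0.501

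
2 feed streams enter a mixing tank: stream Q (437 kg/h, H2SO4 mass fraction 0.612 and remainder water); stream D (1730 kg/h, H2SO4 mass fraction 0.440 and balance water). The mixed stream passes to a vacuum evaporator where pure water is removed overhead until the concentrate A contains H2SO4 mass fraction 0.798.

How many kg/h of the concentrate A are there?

1289 kg/h

H2SO4 entering = 437×0.612 + 1730×0.440 = 1028.6 kg/h.
All H2SO4 reports to A, so A = 1028.6/0.798 = 1289 kg/h.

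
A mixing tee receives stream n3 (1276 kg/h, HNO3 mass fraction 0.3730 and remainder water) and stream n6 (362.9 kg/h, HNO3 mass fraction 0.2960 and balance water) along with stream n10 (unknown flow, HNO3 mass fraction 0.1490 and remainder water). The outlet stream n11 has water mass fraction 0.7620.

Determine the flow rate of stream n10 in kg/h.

Let n10 be the unknown flow. Total out = 1638.9 + n10.
water balance: 1055.5 + 0.851·n10 = 0.762·(1638.9 + n10)
(0.851 − 0.762)·n10 = 0.762×1638.9 − 1055.5 = 193.31
n10 = 193.31 / 0.089 = 2172 kg/h

2172 kg/h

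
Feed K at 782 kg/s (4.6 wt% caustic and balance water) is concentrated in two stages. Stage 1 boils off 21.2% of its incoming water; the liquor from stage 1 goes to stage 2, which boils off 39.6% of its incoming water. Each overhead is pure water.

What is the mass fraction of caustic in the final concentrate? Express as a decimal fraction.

0.092

water in feed = 782×0.954 = 746.03 kg/s.
After stage 1: water left = (1−0.212)×746.03 = 587.87; stream total = 623.84 kg/s.
After stage 2: water left = (1−0.396)×587.87 = 355.07; final concentrate = 391.05 kg/s.
caustic fraction = 35.972/391.05 = 0.092.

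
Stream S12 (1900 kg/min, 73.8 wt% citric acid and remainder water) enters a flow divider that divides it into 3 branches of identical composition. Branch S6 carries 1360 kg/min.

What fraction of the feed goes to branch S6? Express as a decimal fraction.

Fraction to S6 = 1360/1900 = 0.7158.

0.716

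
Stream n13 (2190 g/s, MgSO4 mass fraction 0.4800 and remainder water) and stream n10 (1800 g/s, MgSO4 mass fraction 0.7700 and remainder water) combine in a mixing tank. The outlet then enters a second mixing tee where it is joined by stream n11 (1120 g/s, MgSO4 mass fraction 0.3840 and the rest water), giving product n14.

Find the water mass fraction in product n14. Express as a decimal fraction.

0.4389

Overall, product flow = 5110 g/s.
water in = 2190×0.520 + 1800×0.230 + 1120×0.616 = 2242.7 g/s.
water fraction in n14 = 0.4389.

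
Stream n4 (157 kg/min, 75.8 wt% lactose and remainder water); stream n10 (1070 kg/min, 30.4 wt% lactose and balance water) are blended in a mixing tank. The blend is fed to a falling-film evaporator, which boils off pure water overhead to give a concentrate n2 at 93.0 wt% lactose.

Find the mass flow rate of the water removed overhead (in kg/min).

lactose entering = 157×0.758 + 1070×0.304 = 444.29 kg/min.
All lactose reports to n2, so n2 = 444.29/0.930 = 477.73 kg/min.
Total feed = 1227 kg/min; overhead = 1227 − 477.73 = 749.27 kg/min.

749.3 kg/min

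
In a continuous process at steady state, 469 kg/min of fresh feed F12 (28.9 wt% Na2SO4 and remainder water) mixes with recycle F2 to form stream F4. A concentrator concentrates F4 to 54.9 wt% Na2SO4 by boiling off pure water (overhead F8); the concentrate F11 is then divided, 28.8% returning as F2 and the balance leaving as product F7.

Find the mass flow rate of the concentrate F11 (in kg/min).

346.8 kg/min

Overall Na2SO4 balance (none leaves overhead): Na2SO4 in fresh feed = Na2SO4 in product, i.e. 469×0.289 = (1−0.288)·F11·0.549.
F11 = 135.54/(0.549×0.712) = 346.75 kg/min.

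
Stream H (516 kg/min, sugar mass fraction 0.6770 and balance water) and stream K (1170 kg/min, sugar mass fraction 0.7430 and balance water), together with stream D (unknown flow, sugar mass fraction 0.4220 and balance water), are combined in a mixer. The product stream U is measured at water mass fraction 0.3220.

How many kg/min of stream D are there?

295.1 kg/min

Let D be the unknown flow. Total out = 1686 + D.
water balance: 467.36 + 0.578·D = 0.322·(1686 + D)
(0.578 − 0.322)·D = 0.322×1686 − 467.36 = 75.534
D = 75.534 / 0.256 = 295.05 kg/min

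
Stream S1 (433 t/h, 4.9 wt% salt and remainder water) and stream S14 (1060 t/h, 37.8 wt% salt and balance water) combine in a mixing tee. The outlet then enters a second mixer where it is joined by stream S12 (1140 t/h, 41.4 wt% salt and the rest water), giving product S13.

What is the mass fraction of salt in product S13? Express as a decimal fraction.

Overall, product flow = 2633 t/h.
salt in = 433×0.049 + 1060×0.378 + 1140×0.414 = 893.86 t/h.
salt fraction in S13 = 0.339.

0.339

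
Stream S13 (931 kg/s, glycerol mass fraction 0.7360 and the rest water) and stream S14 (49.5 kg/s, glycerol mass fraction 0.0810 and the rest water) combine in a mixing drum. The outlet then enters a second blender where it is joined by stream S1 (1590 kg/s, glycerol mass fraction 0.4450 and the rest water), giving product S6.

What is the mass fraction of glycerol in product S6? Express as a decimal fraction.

Overall, product flow = 2570.5 kg/s.
glycerol in = 931×0.736 + 49.5×0.081 + 1590×0.445 = 1396.8 kg/s.
glycerol fraction in S6 = 0.5434.

0.5434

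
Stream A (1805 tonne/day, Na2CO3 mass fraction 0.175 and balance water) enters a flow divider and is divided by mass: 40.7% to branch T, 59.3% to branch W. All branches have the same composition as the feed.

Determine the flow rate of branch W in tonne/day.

Branch W flow = 0.593×1805 = 1070.4 tonne/day.

1070 tonne/day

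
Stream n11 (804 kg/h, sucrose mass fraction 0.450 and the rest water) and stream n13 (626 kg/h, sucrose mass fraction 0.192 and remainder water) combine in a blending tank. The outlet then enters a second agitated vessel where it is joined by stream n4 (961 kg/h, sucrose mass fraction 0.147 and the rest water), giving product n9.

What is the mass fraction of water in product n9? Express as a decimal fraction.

0.739

Overall, product flow = 2391 kg/h.
water in = 804×0.550 + 626×0.808 + 961×0.853 = 1767.7 kg/h.
water fraction in n9 = 0.739.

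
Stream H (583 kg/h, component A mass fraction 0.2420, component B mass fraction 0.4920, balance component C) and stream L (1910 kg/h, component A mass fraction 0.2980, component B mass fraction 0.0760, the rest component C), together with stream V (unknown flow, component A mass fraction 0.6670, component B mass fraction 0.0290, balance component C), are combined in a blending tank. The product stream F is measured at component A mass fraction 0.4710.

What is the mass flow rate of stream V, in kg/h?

2367 kg/h

Let V be the unknown flow. Total out = 2493 + V.
component A balance: 710.27 + 0.667·V = 0.471·(2493 + V)
(0.667 − 0.471)·V = 0.471×2493 − 710.27 = 463.94
V = 463.94 / 0.196 = 2367 kg/h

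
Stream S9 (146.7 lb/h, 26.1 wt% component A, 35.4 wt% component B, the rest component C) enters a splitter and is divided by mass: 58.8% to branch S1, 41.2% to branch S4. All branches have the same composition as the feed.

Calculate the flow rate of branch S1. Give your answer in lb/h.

Branch S1 flow = 0.588×146.7 = 86.26 lb/h.

86.26 lb/h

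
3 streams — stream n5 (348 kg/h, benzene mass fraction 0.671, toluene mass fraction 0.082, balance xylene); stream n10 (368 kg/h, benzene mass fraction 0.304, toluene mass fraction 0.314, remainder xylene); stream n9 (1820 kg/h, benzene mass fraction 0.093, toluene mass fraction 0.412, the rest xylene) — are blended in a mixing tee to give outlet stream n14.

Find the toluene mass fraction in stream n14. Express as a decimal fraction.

0.352

Total flow out = 348 + 368 + 1820 = 2536 kg/h.
toluene in = 348×0.082 + 368×0.314 + 1820×0.412 = 893.93 kg/h.
toluene mass fraction in n14 = 893.93/2536 = 0.352.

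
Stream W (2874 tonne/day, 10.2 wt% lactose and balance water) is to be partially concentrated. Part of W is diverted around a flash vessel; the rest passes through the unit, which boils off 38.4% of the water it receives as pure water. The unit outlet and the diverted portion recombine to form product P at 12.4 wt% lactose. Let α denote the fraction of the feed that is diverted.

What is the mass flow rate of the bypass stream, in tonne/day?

All 2874×0.102 = 293.15 tonne/day of lactose reaches P, so P = 293.15/0.124 = 2364.1 tonne/day and vapour = 509.9 tonne/day.
The evaporator receives (1−α)·2874 of feed at 0.898 water and removes 0.384 of that water:
0.384×0.898×(1−α)×2874 = 509.9
(1−α) = 509.9/991.05 = 0.5145;  α = 0.4855.
Bypass flow = 0.4855×2874 = 1395.3 tonne/day.

1395 tonne/day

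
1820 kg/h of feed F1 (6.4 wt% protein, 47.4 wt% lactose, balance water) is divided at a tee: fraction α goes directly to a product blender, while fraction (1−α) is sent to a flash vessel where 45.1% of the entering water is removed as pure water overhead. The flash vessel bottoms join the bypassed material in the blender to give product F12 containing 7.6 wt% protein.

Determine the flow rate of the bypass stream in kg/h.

440.8 kg/h

All 1820×0.064 = 116.48 kg/h of protein reaches F12, so F12 = 116.48/0.076 = 1532.6 kg/h and vapour = 287.37 kg/h.
The evaporator receives (1−α)·1820 of feed at 0.462 water and removes 0.451 of that water:
0.451×0.462×(1−α)×1820 = 287.37
(1−α) = 287.37/379.22 = 0.7578;  α = 0.2422.
Bypass flow = 0.2422×1820 = 440.82 kg/h.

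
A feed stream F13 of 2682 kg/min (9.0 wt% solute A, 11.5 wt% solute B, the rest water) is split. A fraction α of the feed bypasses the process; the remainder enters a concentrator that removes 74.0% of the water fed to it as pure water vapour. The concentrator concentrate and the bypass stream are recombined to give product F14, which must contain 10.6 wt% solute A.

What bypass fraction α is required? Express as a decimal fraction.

All 2682×0.090 = 241.38 kg/min of solute A reaches F14, so F14 = 241.38/0.106 = 2277.2 kg/min and vapour = 404.83 kg/min.
The evaporator receives (1−α)·2682 of feed at 0.795 water and removes 0.740 of that water:
0.740×0.795×(1−α)×2682 = 404.83
(1−α) = 404.83/1577.8 = 0.2566;  α = 0.7434.

0.743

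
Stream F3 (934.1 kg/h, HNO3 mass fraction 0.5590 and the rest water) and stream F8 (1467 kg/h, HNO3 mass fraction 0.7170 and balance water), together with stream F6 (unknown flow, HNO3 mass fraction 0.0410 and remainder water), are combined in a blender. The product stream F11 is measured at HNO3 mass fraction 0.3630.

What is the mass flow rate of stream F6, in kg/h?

2181 kg/h

Let F6 be the unknown flow. Total out = 2401.1 + F6.
HNO3 balance: 1574 + 0.041·F6 = 0.363·(2401.1 + F6)
(0.041 − 0.363)·F6 = 0.363×2401.1 − 1574 = -702.4
F6 = -702.4 / -0.322 = 2181.4 kg/h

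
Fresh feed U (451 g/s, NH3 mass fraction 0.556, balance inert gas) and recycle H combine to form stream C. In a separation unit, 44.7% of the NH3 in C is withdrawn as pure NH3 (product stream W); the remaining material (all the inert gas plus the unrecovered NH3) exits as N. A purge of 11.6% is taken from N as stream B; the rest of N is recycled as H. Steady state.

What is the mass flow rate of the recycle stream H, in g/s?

1766 g/s

inert gas enters only via U and leaves only via the purge: 451×0.444 = 0.116×(inert gas in N), and the separation unit passes all inert gas, so inert gas in C = inert gas in N = 1726.2 g/s.
NH3 in C: m_A = 451×0.556 + (1−0.116)·(1−0.447)·m_A, so m_A = 250.76/0.5111 = 490.57 g/s.
N = (1−0.447)×490.57 + 1726.2 = 1997.5 g/s.
Recycle H = (1−0.116)×1997.5 = 1765.8 g/s.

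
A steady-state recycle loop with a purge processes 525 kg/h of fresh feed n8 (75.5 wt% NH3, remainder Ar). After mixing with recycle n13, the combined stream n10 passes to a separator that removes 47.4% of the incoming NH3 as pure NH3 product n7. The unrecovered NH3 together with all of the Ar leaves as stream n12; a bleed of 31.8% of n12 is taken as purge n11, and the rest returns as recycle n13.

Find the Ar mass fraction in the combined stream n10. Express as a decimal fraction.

Ar enters only via n8 and leaves only via the purge: 525×0.245 = 0.318×(Ar in n12), and the separator passes all Ar, so Ar in n10 = Ar in n12 = 404.48 kg/h.
NH3 in n10: m_A = 525×0.755 + (1−0.318)·(1−0.474)·m_A, so m_A = 396.38/0.6413 = 618.11 kg/h.
n10 = 618.11 + 404.48 = 1022.6 kg/h.
Ar fraction in n10 = 404.48/1022.6 = 0.3955.

0.3955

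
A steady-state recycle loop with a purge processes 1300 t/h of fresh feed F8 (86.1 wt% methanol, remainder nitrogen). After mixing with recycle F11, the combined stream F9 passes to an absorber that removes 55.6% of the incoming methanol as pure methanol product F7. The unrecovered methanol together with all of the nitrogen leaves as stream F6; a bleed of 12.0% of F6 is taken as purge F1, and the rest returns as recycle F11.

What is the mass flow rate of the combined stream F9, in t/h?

3343 t/h

nitrogen enters only via F8 and leaves only via the purge: 1300×0.139 = 0.120×(nitrogen in F6), and the absorber passes all nitrogen, so nitrogen in F9 = nitrogen in F6 = 1505.8 t/h.
methanol in F9: m_A = 1300×0.861 + (1−0.120)·(1−0.556)·m_A, so m_A = 1119.3/0.6093 = 1837.1 t/h.
F9 = 1837.1 + 1505.8 = 3342.9 t/h.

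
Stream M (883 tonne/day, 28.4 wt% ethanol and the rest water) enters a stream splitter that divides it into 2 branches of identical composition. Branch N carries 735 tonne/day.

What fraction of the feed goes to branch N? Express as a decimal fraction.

Fraction to N = 735/883 = 0.8324.

0.832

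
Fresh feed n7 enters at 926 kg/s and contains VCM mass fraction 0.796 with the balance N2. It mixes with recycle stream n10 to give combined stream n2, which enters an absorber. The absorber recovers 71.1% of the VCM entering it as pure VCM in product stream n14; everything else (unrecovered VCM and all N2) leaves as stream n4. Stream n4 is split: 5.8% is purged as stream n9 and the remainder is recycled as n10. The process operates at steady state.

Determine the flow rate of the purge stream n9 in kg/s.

N2 enters only via n7 and leaves only via the purge: 926×0.204 = 0.058×(N2 in n4), and the absorber passes all N2, so N2 in n2 = N2 in n4 = 3257 kg/s.
VCM in n2: m_A = 926×0.796 + (1−0.058)·(1−0.711)·m_A, so m_A = 737.1/0.7278 = 1012.8 kg/s.
n4 = (1−0.711)×1012.8 + 3257 = 3549.7 kg/s.
Purge n9 = 0.058×3549.7 = 205.88 kg/s.

205.9 kg/s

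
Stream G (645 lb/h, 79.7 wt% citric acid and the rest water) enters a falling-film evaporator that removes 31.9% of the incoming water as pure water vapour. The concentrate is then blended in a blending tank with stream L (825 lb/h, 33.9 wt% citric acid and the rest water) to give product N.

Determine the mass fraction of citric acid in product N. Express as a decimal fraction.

0.5558

Vapour removed = 0.319×0.203×645 = 41.768 lb/h; concentrate = 603.23 lb/h.
citric acid reaching the mixer = 514.07 (from concentrate) + 825×0.339 = 793.74 lb/h.
Product flow = 603.23 + 825 = 1428.2 lb/h; citric acid fraction = 0.5558.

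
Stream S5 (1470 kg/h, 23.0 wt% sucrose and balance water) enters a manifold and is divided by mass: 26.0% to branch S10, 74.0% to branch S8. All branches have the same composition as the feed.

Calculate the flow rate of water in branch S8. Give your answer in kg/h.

Branch S8 total = 0.740×1470 = 1087.8 kg/h.
water in S8 = 0.770×1087.8 = 837.61 kg/h.

837.6 kg/h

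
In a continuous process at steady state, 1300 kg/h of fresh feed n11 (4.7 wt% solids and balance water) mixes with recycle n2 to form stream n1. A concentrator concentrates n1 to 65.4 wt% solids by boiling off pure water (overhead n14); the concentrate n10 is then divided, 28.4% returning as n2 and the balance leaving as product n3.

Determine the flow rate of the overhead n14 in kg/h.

Overall solids balance (none leaves overhead): solids in fresh feed = solids in product, i.e. 1300×0.047 = (1−0.284)·n10·0.654.
n10 = 61.1/(0.654×0.716) = 130.48 kg/h.
Recycle n2 = 0.284×130.48 = 37.057 kg/h.
Combined feed n1 = 1300 + 37.057 = 1337.1 kg/h.
Overhead n14 = n1 − n10 = 1337.1 − 130.48 = 1206.6 kg/h.

1207 kg/h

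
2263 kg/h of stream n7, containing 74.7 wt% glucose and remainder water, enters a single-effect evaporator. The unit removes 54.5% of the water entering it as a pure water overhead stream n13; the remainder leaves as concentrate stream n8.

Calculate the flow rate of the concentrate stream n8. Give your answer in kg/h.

water entering = 2263×0.253 = 572.54 kg/h; overhead removed = 0.545×572.54 = 312.03 kg/h.
Concentrate = 2263 − 312.03 = 1951 kg/h.

1951 kg/h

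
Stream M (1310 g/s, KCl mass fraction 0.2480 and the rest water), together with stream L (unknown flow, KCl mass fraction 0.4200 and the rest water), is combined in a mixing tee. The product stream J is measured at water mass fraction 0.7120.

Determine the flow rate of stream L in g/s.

Let L be the unknown flow. Total out = 1310 + L.
water balance: 985.12 + 0.580·L = 0.712·(1310 + L)
(0.580 − 0.712)·L = 0.712×1310 − 985.12 = -52.4
L = -52.4 / -0.132 = 396.97 g/s

397 g/s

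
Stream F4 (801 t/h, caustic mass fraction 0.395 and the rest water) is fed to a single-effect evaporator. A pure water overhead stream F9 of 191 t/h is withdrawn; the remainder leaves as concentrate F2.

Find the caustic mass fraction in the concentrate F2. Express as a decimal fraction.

caustic is not removed: 801×0.395 = 316.4 t/h of caustic enters F2.
Concentrate = 801 − 191 = 610 t/h.
Mass fraction = 316.4/610 = 0.519.

0.519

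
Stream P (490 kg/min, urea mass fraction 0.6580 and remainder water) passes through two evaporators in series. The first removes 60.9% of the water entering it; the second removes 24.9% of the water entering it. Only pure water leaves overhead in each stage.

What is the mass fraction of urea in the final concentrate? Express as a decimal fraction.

0.8676

water in feed = 490×0.342 = 167.58 kg/min.
After stage 1: water left = (1−0.609)×167.58 = 65.524; stream total = 387.94 kg/min.
After stage 2: water left = (1−0.249)×65.524 = 49.208; final concentrate = 371.63 kg/min.
urea fraction = 322.42/371.63 = 0.8676.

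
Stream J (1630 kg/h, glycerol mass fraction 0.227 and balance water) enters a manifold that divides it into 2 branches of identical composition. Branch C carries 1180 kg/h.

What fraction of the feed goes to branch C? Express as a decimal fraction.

Fraction to C = 1180/1630 = 0.7239.

0.724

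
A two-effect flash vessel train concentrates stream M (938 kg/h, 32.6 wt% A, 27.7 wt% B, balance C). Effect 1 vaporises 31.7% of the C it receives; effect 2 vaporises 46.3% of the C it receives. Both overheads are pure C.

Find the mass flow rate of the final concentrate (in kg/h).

C in feed = 938×0.397 = 372.39 kg/h.
After stage 1: C left = (1−0.317)×372.39 = 254.34; stream total = 819.95 kg/h.
After stage 2: C left = (1−0.463)×254.34 = 136.58; final concentrate = 702.19 kg/h.

702.2 kg/h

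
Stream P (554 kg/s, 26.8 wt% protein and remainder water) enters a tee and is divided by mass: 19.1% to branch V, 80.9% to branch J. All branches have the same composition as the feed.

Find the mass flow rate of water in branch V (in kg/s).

Branch V total = 0.191×554 = 105.81 kg/s.
water in V = 0.732×105.81 = 77.456 kg/s.

77.46 kg/s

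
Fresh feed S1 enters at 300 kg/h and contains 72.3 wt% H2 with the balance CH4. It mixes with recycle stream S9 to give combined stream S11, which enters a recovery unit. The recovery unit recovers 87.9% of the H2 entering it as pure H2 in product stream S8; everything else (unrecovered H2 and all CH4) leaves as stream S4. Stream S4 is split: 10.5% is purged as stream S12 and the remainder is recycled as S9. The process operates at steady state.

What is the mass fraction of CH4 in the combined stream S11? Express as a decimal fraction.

0.765

CH4 enters only via S1 and leaves only via the purge: 300×0.277 = 0.105×(CH4 in S4), and the recovery unit passes all CH4, so CH4 in S11 = CH4 in S4 = 791.43 kg/h.
H2 in S11: m_A = 300×0.723 + (1−0.105)·(1−0.879)·m_A, so m_A = 216.9/0.8917 = 243.24 kg/h.
S11 = 243.24 + 791.43 = 1034.7 kg/h.
CH4 fraction in S11 = 791.43/1034.7 = 0.765.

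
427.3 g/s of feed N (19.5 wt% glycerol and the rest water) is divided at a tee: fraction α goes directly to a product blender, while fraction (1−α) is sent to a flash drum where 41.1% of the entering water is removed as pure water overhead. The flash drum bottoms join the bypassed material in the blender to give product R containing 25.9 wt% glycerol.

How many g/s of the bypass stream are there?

All 427.3×0.195 = 83.324 g/s of glycerol reaches R, so R = 83.324/0.259 = 321.71 g/s and vapour = 105.59 g/s.
The evaporator receives (1−α)·427.3 of feed at 0.805 water and removes 0.411 of that water:
0.411×0.805×(1−α)×427.3 = 105.59
(1−α) = 105.59/141.37 = 0.7469;  α = 0.2531.
Bypass flow = 0.2531×427.3 = 108.16 g/s.

108.2 g/s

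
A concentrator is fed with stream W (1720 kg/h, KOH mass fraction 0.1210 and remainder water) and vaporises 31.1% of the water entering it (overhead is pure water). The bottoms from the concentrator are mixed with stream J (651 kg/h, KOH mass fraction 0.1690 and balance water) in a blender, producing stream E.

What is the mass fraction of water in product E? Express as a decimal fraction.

0.8326

Vapour removed = 0.311×0.879×1720 = 470.19 kg/h; concentrate = 1249.8 kg/h.
water reaching the mixer = 1041.7 (from concentrate) + 651×0.831 = 1582.7 kg/h.
Product flow = 1249.8 + 651 = 1900.8 kg/h; water fraction = 0.8326.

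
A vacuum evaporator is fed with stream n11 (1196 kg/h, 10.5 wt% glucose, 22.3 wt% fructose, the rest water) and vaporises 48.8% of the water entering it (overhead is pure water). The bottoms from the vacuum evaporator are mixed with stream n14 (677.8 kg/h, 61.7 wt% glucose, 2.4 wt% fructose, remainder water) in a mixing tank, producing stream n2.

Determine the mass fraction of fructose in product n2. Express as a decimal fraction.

Vapour removed = 0.488×0.672×1196 = 392.21 kg/h; concentrate = 803.79 kg/h.
fructose reaching the mixer = 266.71 (from concentrate) + 677.8×0.024 = 282.98 kg/h.
Product flow = 803.79 + 677.8 = 1481.6 kg/h; fructose fraction = 0.1910.

0.1910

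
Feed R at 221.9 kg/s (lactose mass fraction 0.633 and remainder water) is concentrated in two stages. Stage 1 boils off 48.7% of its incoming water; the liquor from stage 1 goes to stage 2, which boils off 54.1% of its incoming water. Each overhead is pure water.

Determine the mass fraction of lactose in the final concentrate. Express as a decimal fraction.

0.880

water in feed = 221.9×0.367 = 81.437 kg/s.
After stage 1: water left = (1−0.487)×81.437 = 41.777; stream total = 182.24 kg/s.
After stage 2: water left = (1−0.541)×41.777 = 19.176; final concentrate = 159.64 kg/s.
lactose fraction = 140.46/159.64 = 0.880.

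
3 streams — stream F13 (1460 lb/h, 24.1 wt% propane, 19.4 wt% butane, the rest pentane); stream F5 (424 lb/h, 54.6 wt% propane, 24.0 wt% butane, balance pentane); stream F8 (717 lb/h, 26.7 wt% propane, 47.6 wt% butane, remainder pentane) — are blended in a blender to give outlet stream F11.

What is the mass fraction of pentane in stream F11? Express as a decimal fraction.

Total flow out = 1460 + 424 + 717 = 2601 lb/h.
pentane in = 1460×0.565 + 424×0.214 + 717×0.257 = 1099.9 lb/h.
pentane mass fraction in F11 = 1099.9/2601 = 0.423.

0.423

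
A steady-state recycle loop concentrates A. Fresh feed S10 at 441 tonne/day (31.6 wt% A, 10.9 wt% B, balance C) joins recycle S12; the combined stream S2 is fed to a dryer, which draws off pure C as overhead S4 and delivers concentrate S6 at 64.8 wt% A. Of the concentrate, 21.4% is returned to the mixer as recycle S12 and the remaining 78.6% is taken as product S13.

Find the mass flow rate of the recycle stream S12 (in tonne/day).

58.55 tonne/day

Overall A balance (none leaves overhead): A in fresh feed = A in product, i.e. 441×0.316 = (1−0.214)·S6·0.648.
S6 = 139.36/(0.648×0.786) = 273.61 tonne/day.
Recycle S12 = 0.214×273.61 = 58.552 tonne/day.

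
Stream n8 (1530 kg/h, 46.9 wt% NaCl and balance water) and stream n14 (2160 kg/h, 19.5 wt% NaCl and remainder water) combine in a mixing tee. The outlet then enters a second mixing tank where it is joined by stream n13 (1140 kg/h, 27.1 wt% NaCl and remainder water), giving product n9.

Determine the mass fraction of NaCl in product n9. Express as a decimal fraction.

0.300

Overall, product flow = 4830 kg/h.
NaCl in = 1530×0.469 + 2160×0.195 + 1140×0.271 = 1447.7 kg/h.
NaCl fraction in n9 = 0.300.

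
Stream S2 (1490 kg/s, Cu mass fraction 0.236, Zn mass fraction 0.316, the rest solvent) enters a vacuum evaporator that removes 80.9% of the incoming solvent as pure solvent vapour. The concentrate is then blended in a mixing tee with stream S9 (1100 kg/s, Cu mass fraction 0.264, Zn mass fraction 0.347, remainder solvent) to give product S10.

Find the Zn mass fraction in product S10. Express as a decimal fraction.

0.416

Vapour removed = 0.809×0.448×1490 = 540.02 kg/s; concentrate = 949.98 kg/s.
Zn reaching the mixer = 470.84 (from concentrate) + 1100×0.347 = 852.54 kg/s.
Product flow = 949.98 + 1100 = 2050 kg/s; Zn fraction = 0.416.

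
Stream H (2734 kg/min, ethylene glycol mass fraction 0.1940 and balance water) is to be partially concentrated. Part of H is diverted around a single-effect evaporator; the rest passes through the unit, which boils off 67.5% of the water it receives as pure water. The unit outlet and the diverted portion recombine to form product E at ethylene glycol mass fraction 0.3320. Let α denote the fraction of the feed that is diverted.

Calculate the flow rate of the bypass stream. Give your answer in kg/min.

All 2734×0.194 = 530.4 kg/min of ethylene glycol reaches E, so E = 530.4/0.332 = 1597.6 kg/min and vapour = 1136.4 kg/min.
The evaporator receives (1−α)·2734 of feed at 0.806 water and removes 0.675 of that water:
0.675×0.806×(1−α)×2734 = 1136.4
(1−α) = 1136.4/1487.4 = 0.7640;  α = 0.2360.
Bypass flow = 0.2360×2734 = 645.18 kg/min.

645.2 kg/min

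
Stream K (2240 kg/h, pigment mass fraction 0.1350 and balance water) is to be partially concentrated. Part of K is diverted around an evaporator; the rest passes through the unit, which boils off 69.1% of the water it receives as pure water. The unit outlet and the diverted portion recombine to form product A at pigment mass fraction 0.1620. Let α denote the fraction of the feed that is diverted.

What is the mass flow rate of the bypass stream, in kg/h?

1615 kg/h

All 2240×0.135 = 302.4 kg/h of pigment reaches A, so A = 302.4/0.162 = 1866.7 kg/h and vapour = 373.33 kg/h.
The evaporator receives (1−α)·2240 of feed at 0.865 water and removes 0.691 of that water:
0.691×0.865×(1−α)×2240 = 373.33
(1−α) = 373.33/1338.9 = 0.2788;  α = 0.7212.
Bypass flow = 0.7212×2240 = 1615.4 kg/h.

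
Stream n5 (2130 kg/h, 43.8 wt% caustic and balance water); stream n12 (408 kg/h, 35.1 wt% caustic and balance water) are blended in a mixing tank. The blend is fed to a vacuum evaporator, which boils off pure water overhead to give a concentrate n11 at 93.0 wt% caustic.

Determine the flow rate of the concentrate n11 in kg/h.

1157 kg/h

caustic entering = 2130×0.438 + 408×0.351 = 1076.1 kg/h.
All caustic reports to n11, so n11 = 1076.1/0.930 = 1157.1 kg/h.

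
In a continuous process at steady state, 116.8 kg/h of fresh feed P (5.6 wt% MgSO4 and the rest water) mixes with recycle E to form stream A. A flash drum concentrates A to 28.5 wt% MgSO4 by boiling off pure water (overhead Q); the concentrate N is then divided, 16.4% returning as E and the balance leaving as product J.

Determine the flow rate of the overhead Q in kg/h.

Overall MgSO4 balance (none leaves overhead): MgSO4 in fresh feed = MgSO4 in product, i.e. 116.8×0.056 = (1−0.164)·N·0.285.
N = 6.5408/(0.285×0.836) = 27.452 kg/h.
Recycle E = 0.164×27.452 = 4.5022 kg/h.
Combined feed A = 116.8 + 4.5022 = 121.3 kg/h.
Overhead Q = A − N = 121.3 − 27.452 = 93.85 kg/h.

93.85 kg/h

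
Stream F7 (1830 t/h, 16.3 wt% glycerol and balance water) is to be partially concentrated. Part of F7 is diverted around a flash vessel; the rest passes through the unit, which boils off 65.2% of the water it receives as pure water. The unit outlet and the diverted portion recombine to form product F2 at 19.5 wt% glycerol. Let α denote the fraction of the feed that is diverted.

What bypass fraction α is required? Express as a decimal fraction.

0.699

All 1830×0.163 = 298.29 t/h of glycerol reaches F2, so F2 = 298.29/0.195 = 1529.7 t/h and vapour = 300.31 t/h.
The evaporator receives (1−α)·1830 of feed at 0.837 water and removes 0.652 of that water:
0.652×0.837×(1−α)×1830 = 300.31
(1−α) = 300.31/998.67 = 0.3007;  α = 0.6993.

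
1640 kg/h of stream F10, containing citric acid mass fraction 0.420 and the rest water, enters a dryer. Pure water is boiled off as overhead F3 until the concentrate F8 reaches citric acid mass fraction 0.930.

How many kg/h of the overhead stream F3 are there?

citric acid is conserved: 1640×0.420 = 688.8 kg/h all reports to the concentrate.
Concentrate = 688.8/(target fraction) = 740.65 kg/h.
Overhead = 1640 − 740.65 = 899.35 kg/h.

899.4 kg/h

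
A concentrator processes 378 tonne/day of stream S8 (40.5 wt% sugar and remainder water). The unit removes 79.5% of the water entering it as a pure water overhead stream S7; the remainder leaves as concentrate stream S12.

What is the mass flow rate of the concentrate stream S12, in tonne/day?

water entering = 378×0.595 = 224.91 tonne/day; overhead removed = 0.795×224.91 = 178.8 tonne/day.
Concentrate = 378 − 178.8 = 199.2 tonne/day.

199.2 tonne/day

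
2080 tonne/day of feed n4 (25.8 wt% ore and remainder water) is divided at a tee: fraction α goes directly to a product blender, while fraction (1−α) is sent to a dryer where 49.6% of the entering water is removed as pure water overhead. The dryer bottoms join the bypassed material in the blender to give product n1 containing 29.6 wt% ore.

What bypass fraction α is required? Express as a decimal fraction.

All 2080×0.258 = 536.64 tonne/day of ore reaches n1, so n1 = 536.64/0.296 = 1813 tonne/day and vapour = 267.03 tonne/day.
The evaporator receives (1−α)·2080 of feed at 0.742 water and removes 0.496 of that water:
0.496×0.742×(1−α)×2080 = 267.03
(1−α) = 267.03/765.51 = 0.3488;  α = 0.6512.

0.651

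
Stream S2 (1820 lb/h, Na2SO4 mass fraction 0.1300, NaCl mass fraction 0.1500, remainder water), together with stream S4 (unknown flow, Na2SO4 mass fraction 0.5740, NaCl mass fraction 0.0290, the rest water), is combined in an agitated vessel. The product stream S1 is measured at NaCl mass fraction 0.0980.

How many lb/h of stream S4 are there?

Let S4 be the unknown flow. Total out = 1820 + S4.
NaCl balance: 273 + 0.029·S4 = 0.098·(1820 + S4)
(0.029 − 0.098)·S4 = 0.098×1820 − 273 = -94.64
S4 = -94.64 / -0.069 = 1371.6 lb/h

1372 lb/h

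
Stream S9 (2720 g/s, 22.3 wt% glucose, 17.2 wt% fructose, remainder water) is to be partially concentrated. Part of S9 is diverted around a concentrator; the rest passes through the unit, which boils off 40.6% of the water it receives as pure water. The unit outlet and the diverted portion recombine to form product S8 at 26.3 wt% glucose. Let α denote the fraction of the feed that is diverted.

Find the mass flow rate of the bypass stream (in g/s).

All 2720×0.223 = 606.56 g/s of glucose reaches S8, so S8 = 606.56/0.263 = 2306.3 g/s and vapour = 413.69 g/s.
The evaporator receives (1−α)·2720 of feed at 0.605 water and removes 0.406 of that water:
0.406×0.605×(1−α)×2720 = 413.69
(1−α) = 413.69/668.11 = 0.6192;  α = 0.3808.
Bypass flow = 0.3808×2720 = 1035.8 g/s.

1036 g/s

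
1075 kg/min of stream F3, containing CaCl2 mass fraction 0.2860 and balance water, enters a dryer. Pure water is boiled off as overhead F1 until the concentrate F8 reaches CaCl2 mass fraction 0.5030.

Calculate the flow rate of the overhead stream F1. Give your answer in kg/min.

463.8 kg/min

CaCl2 is conserved: 1075×0.286 = 307.45 kg/min all reports to the concentrate.
Concentrate = 307.45/(target fraction) = 611.23 kg/min.
Overhead = 1075 − 611.23 = 463.77 kg/min.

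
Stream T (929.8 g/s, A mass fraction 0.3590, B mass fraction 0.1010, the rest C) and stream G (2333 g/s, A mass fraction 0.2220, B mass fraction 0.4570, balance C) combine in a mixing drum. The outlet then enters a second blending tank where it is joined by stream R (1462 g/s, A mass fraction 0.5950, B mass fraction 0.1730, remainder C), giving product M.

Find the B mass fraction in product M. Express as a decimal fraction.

0.2991

Overall, product flow = 4724.8 g/s.
B in = 929.8×0.101 + 2333×0.457 + 1462×0.173 = 1413 g/s.
B fraction in M = 0.2991.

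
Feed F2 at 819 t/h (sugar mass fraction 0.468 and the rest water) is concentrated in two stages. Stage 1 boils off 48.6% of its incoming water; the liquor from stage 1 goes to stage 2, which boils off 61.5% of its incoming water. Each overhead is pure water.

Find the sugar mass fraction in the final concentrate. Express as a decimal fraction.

water in feed = 819×0.532 = 435.71 t/h.
After stage 1: water left = (1−0.486)×435.71 = 223.95; stream total = 607.25 t/h.
After stage 2: water left = (1−0.615)×223.95 = 86.222; final concentrate = 469.51 t/h.
sugar fraction = 383.29/469.51 = 0.816.

0.816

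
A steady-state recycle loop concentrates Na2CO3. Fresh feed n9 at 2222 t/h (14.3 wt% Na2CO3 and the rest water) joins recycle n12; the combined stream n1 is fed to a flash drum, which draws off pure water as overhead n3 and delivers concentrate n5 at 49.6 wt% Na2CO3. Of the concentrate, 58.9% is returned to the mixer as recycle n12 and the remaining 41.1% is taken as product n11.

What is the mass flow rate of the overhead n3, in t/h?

1581 t/h

Overall Na2CO3 balance (none leaves overhead): Na2CO3 in fresh feed = Na2CO3 in product, i.e. 2222×0.143 = (1−0.589)·n5·0.496.
n5 = 317.75/(0.496×0.411) = 1558.7 t/h.
Recycle n12 = 0.589×1558.7 = 918.06 t/h.
Combined feed n1 = 2222 + 918.06 = 3140.1 t/h.
Overhead n3 = n1 − n5 = 3140.1 − 1558.7 = 1581.4 t/h.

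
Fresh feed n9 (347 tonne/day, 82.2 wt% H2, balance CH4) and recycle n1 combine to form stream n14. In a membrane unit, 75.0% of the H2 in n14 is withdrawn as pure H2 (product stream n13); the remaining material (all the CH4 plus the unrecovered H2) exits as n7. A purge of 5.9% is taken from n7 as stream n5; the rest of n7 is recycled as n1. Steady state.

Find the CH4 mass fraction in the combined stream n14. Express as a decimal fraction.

0.7373

CH4 enters only via n9 and leaves only via the purge: 347×0.178 = 0.059×(CH4 in n7), and the membrane unit passes all CH4, so CH4 in n14 = CH4 in n7 = 1046.9 tonne/day.
H2 in n14: m_A = 347×0.822 + (1−0.059)·(1−0.750)·m_A, so m_A = 285.23/0.7648 = 372.98 tonne/day.
n14 = 372.98 + 1046.9 = 1419.9 tonne/day.
CH4 fraction in n14 = 1046.9/1419.9 = 0.7373.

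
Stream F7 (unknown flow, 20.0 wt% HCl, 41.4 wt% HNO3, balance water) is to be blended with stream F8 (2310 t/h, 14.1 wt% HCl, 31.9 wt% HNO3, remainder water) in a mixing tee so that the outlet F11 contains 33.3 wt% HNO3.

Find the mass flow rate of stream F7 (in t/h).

399.3 t/h

Let F7 be the unknown flow. Total out = 2310 + F7.
HNO3 balance: 736.89 + 0.414·F7 = 0.333·(2310 + F7)
(0.414 − 0.333)·F7 = 0.333×2310 − 736.89 = 32.34
F7 = 32.34 / 0.081 = 399.26 t/h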